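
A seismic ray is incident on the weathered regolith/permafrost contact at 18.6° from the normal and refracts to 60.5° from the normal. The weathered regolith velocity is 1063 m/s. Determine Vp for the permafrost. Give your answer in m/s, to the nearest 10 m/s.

2900 m/s

sin 18.6° = 0.3190; sin 60.5° = 0.8704.
V₂ = V₁·(sin θ₂/sin θ₁) = 1063·(0.8704/0.3190) = 2900.65 m/s.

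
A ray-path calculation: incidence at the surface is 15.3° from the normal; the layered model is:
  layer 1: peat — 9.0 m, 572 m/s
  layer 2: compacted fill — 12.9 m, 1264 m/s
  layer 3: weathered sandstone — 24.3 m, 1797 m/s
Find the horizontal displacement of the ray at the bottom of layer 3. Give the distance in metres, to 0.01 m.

p = sin θ₁/V₁ = sin 15.3°/572 = 4.6132e-04 s/m is conserved through the stack.
Layer 1: θ = 15.30°; offset = 9.0·tan 15.30° = 2.4621 m.
Layer 2: sin θ = p·1264 = 0.5831 → θ = 35.67°; offset = 12.9·tan 35.67° = 9.2591 m.
Layer 3: sin θ = p·1797 = 0.8290 → θ = 55.99°; offset = 24.3·tan 55.99° = 36.0190 m.
Summing the layer offsets gives 47.7402 m.

47.74 m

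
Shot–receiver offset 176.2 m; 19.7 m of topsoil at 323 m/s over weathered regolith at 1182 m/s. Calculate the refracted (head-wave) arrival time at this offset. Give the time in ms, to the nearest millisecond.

θ_c = arcsin(V₁/V₂) = arcsin(323/1182) = 15.86°, cos θ_c = 0.9619.
Intercept time tᵢ = 2h cos θ_c / V₁ = 2·19.7·0.9619/323 = 0.11734 s.
t = x/V₂ + tᵢ = 176.2/1182 + 0.11734 = 0.26641 s.

266 ms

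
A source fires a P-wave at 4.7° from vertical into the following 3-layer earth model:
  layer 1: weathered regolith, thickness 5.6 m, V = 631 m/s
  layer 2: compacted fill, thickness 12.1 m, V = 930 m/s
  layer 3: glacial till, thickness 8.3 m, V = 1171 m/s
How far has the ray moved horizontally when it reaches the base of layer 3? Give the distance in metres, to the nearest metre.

3 m

Apply Snell's law at each interface; in layer i the horizontal offset is hᵢ·tan θᵢ.
Layer 1: θ = 4.70°; offset = 5.6·tan 4.70° = 0.460 m.
Layer 2: sin θ = 930·sin 4.7°/631 = 0.1208, θ = 6.94°; offset = 12.1·tan 6.94° = 1.472 m.
Layer 3: sin θ = 1171·sin 4.7°/631 = 0.1521, θ = 8.75°; offset = 8.3·tan 8.75° = 1.277 m.
Total horizontal offset = 3.209 m.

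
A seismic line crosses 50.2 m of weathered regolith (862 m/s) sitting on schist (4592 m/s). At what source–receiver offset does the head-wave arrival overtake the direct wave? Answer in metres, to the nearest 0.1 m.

θ_c = arcsin(862/4592) = 10.82°, so cos θ_c = 0.9822 and tᵢ = 2h cos θ_c/V₁ = 0.1144 s.
At crossover x/V₁ = x/V₂ + tᵢ ⇒ x = tᵢ/(1/V₁ − 1/V₂) = 0.11440/(1.1601e-03 − 2.1777e-04) = 121.41 m.

121.4 m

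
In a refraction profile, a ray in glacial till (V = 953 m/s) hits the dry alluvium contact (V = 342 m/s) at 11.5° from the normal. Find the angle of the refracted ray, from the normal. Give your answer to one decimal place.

Snell's law: sin θ₂ = (V₂/V₁)·sin θ₁ = (342/953)·sin 11.5° = 0.0715.
θ₂ = sin⁻¹(0.0715) = 4.10° (from vertical).

4.1°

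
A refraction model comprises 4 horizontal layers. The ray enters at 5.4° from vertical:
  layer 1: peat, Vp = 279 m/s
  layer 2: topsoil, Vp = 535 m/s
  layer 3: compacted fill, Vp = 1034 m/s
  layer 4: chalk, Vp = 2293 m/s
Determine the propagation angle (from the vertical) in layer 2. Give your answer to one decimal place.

10.4°

Ray parameter p = sin 5.4° / 279 = 3.3731e-04 s/m.
sin θ_2 = p·V_2 = 3.3731e-04 × 535 = 0.1805.
θ_2 = arcsin 0.1805 = 10.40°.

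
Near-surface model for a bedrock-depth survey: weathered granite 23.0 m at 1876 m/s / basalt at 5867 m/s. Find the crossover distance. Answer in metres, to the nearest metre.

x_cross = 2h·√((V₂+V₁)/(V₂−V₁)).
(V₂+V₁)/(V₂−V₁) = (5867+1876)/(5867−1876) = 1.9401; √ = 1.3929.
x_cross = 2·23.0·1.3929 = 64.07 m.

64 m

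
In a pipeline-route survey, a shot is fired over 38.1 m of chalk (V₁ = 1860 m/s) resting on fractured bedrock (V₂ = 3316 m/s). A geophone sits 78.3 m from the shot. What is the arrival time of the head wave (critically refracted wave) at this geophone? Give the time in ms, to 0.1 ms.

θ_c = arcsin(V₁/V₂) = arcsin(1860/3316) = 34.12°, cos θ_c = 0.8279.
Intercept time tᵢ = 2h cos θ_c / V₁ = 2·38.1·0.8279/1860 = 0.03392 s.
t = x/V₂ + tᵢ = 78.3/3316 + 0.03392 = 0.05753 s.

57.5 ms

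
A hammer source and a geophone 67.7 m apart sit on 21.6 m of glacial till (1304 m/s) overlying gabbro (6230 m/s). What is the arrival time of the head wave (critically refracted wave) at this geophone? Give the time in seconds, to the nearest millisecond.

0.043 s

t = x/V₂ + 2h·√(V₂²−V₁²)/(V₁V₂).
√(V₂²−V₁²) = √(6230²−1304²) = 6092.0 m/s; delay term = 2·21.6·6092.0/(1304·6230) = 0.03240 s.
t = 67.7/6230 + 0.03240 = 0.04326 s.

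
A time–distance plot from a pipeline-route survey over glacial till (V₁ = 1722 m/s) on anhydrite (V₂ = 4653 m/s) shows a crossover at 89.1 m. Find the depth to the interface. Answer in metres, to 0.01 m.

h = (x_cross/2)·√((V₂−V₁)/(V₂+V₁)).
(V₂−V₁)/(V₂+V₁) = (4653−1722)/(4653+1722) = 0.4598; √ = 0.6781.
h = (89.1/2)·0.6781 = 30.21 m.

30.21 m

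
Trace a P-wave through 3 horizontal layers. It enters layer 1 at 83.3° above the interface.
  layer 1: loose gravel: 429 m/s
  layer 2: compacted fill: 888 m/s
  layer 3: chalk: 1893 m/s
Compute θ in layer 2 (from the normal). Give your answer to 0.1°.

14.0°

From the normal: θ₁ = 90° − 83.3° = 6.7°.
Snell's law across each interface conserves sin θ / V, so sin θ_2 = V_2·sin θ₁/V₁.
sin θ_2 = 888 × sin 6.7° / 429 = 0.2415.
θ_2 = 13.98° from the vertical.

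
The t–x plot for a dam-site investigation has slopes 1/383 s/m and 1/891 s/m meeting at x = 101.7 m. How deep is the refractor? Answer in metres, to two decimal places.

x_cross = 2h·√((V₂+V₁)/(V₂−V₁)) → h = x_cross / (2·√((V₂+V₁)/(V₂−V₁))).
√((V₂+V₁)/(V₂−V₁)) = √((891+383)/(891−383)) = 1.5836.
h = 101.7 / (2·1.5836) = 32.11 m.

32.11 m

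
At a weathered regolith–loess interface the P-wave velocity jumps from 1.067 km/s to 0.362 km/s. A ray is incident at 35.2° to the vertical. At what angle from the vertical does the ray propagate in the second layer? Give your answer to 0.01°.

Snell's law: sin θ₂ = (V₂/V₁)·sin θ₁ = (0.362/1.067)·sin 35.2° = 0.1956.
θ₂ = sin⁻¹(0.1956) = 11.28° (from vertical).

11.28°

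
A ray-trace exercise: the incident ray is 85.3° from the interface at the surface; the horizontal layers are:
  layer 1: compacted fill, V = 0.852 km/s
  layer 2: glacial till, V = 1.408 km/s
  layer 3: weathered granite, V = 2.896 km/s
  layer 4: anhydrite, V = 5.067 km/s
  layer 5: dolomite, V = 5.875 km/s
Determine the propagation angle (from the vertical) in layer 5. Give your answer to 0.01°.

34.40°

From the normal: θ₁ = 90° − 85.3° = 4.7°.
Ray parameter p = sin 4.7° / 0.852 = 9.6172e-02 s/km.
sin θ_5 = p·V_5 = 9.6172e-02 × 5.875 = 0.5650.
θ_5 = arcsin 0.5650 = 34.40°.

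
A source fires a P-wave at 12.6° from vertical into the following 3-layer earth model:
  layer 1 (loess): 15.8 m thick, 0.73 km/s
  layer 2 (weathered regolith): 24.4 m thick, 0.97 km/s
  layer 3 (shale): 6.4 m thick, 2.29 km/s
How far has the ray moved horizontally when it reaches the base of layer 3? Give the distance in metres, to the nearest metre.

17 m

p = sin θ₁/V₁ = sin 12.6°/0.73 = 2.9883e-01 s/km is conserved through the stack.
Layer 1: θ = 12.60°; offset = 15.8·tan 12.60° = 3.532 m.
Layer 2: sin θ = p·0.97 = 0.2899 → θ = 16.85°; offset = 24.4·tan 16.85° = 7.390 m.
Layer 3: sin θ = p·2.29 = 0.6843 → θ = 43.18°; offset = 6.4·tan 43.18° = 6.006 m.
Σ offsets = 16.928 m.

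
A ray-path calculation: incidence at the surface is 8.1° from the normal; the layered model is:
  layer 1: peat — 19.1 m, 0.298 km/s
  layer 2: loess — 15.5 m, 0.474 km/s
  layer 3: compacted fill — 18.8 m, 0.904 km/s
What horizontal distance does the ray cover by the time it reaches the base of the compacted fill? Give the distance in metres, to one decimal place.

15.2 m

Apply Snell's law at each interface; in layer i the horizontal offset is hᵢ·tan θᵢ.
Layer 1: θ = 8.10°; offset = 19.1·tan 8.10° = 2.718 m.
Layer 2: sin θ = 0.474·sin 8.1°/0.298 = 0.2241, θ = 12.95°; offset = 15.5·tan 12.95° = 3.565 m.
Layer 3: sin θ = 0.904·sin 8.1°/0.298 = 0.4274, θ = 25.30°; offset = 18.8·tan 25.30° = 8.889 m.
Σ offsets = 15.171 m.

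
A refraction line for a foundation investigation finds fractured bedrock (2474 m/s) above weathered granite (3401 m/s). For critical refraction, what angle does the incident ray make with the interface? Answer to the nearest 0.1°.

At critical incidence the refracted ray runs along the interface (θ₂ = 90°), so sin θ_c = V₁/V₂.
θ_c = arcsin(2474/3401) = arcsin 0.7274 = 46.67°.
Measured from the interface: 90° − 46.67° = 43.33°.

43.3°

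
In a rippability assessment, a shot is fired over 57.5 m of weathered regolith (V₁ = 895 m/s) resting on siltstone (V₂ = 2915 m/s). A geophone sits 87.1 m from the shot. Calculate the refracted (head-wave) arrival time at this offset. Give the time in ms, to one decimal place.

152.2 ms

θ_c = arcsin(V₁/V₂) = arcsin(895/2915) = 17.88°, cos θ_c = 0.9517.
Intercept time tᵢ = 2h cos θ_c / V₁ = 2·57.5·0.9517/895 = 0.12229 s.
t = x/V₂ + tᵢ = 87.1/2915 + 0.12229 = 0.15217 s.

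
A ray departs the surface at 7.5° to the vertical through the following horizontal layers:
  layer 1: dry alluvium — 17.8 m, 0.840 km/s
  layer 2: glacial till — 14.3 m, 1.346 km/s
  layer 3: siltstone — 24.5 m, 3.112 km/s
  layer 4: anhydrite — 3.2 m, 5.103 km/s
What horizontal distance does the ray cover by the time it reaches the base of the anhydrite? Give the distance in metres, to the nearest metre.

Ray parameter p = sin 7.5° / 0.840 km/s = 1.5539e-01 s/km.
Layer 1: θ = 7.50°; offset = 17.8·tan 7.50° = 2.343 m.
Layer 2: sin θ = p·1.346 = 0.2092 → θ = 12.07°; offset = 14.3·tan 12.07° = 3.059 m.
Layer 3: sin θ = p·3.112 = 0.4836 → θ = 28.92°; offset = 24.5·tan 28.92° = 13.535 m.
Layer 4: sin θ = p·5.103 = 0.7929 → θ = 52.46°; offset = 3.2·tan 52.46° = 4.165 m.
Σ offsets = 23.102 m.

23 m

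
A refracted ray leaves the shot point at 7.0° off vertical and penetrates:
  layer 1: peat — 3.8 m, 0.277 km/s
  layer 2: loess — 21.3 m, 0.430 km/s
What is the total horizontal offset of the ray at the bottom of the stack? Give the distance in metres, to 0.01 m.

p = sin θ₁/V₁ = sin 7.0°/0.277 = 4.3996e-01 s/km is conserved through the stack.
Layer 1: θ = 7.00°; offset = 3.8·tan 7.00° = 0.4666 m.
Layer 2: sin θ = p·0.430 = 0.1892 → θ = 10.91°; offset = 21.3·tan 10.91° = 4.1037 m.
Σ offsets = 4.5703 m.

4.57 m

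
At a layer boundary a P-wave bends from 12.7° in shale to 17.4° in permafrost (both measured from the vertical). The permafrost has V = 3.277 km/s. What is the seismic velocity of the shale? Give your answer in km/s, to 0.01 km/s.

sin 12.7° = 0.2198; sin 17.4° = 0.2990.
V₁ = V₂·(sin θ₁/sin θ₂) = 3.277·(0.2198/0.2990) = 2.41 km/s.

2.41 km/s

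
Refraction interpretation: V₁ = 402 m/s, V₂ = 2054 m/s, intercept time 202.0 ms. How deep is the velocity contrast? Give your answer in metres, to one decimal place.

θ_c = arcsin(402/2054) = 11.29°; cos θ_c = 0.9807.
tᵢ = 2h cos θ_c/V₁ ⇒ h = tᵢ·V₁/(2 cos θ_c) = 0.202·402/(2·0.9807) = 41.40 m.

41.4 m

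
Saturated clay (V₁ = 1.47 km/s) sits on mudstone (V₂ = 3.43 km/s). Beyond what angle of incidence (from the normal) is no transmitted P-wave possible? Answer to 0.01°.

25.38°

Critical incidence: sin θ_c = V₁/V₂ = 1.47/3.43 = 0.4286.
θ_c = arcsin 0.4286 = 25.38°.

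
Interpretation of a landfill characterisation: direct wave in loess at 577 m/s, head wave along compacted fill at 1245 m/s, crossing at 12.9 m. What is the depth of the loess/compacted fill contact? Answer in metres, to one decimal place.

h = (x_cross/2)·√((V₂−V₁)/(V₂+V₁)).
(V₂−V₁)/(V₂+V₁) = (1245−577)/(1245+577) = 0.3666; √ = 0.6055.
h = (12.9/2)·0.6055 = 3.91 m.

3.9 m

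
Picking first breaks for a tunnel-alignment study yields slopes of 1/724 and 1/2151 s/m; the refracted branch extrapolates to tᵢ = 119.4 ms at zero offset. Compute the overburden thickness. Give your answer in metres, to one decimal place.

45.9 m

h = tᵢ·V₁·V₂ / (2·√(V₂²−V₁²)).
√(V₂²−V₁²) = √(2151² − 724²) = 2025.5 m/s.
h = 0.1194 s × 724 × 2151 / (2 × 2025.5) = 45.90 m.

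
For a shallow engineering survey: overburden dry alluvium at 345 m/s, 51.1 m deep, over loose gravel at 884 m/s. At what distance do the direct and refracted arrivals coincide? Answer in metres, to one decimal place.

x_cross = 2h·√((V₂+V₁)/(V₂−V₁)).
(V₂+V₁)/(V₂−V₁) = (884+345)/(884−345) = 2.2801; √ = 1.5100.
x_cross = 2·51.1·1.5100 = 154.32 m.

154.3 m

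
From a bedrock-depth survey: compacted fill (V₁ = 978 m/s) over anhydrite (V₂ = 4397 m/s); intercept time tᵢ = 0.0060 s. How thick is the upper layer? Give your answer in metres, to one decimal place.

3.0 m

θ_c = arcsin(978/4397) = 12.85°; cos θ_c = 0.9749.
tᵢ = 2h cos θ_c/V₁ ⇒ h = tᵢ·V₁/(2 cos θ_c) = 0.006·978/(2·0.9749) = 3.01 m.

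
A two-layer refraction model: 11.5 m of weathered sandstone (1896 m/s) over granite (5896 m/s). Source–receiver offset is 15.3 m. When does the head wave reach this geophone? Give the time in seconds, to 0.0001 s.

t = x/V₂ + 2h·√(V₂²−V₁²)/(V₁V₂).
√(V₂²−V₁²) = √(5896²−1896²) = 5582.8 m/s; delay term = 2·11.5·5582.8/(1896·5896) = 0.01149 s.
t = 15.3/5896 + 0.01149 = 0.01408 s.

0.0141 s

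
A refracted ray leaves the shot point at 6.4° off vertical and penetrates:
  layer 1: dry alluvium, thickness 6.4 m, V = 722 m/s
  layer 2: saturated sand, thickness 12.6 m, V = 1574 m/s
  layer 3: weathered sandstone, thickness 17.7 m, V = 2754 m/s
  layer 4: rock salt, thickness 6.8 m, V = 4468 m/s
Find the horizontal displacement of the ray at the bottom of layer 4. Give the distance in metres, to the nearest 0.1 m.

p = sin θ₁/V₁ = sin 6.4°/722 = 1.5439e-04 s/m is conserved through the stack.
Layer 1: θ = 6.40°; offset = 6.4·tan 6.40° = 0.718 m.
Layer 2: sin θ = p·1574 = 0.2430 → θ = 14.06°; offset = 12.6·tan 14.06° = 3.157 m.
Layer 3: sin θ = p·2754 = 0.4252 → θ = 25.16°; offset = 17.7·tan 25.16° = 8.315 m.
Layer 4: sin θ = p·4468 = 0.6898 → θ = 43.62°; offset = 6.8·tan 43.62° = 6.479 m.
Summing the layer offsets gives 18.668 m.

18.7 m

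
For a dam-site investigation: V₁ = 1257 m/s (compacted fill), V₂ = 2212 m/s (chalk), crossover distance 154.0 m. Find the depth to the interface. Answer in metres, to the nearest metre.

x_cross = 2h·√((V₂+V₁)/(V₂−V₁)) → h = x_cross / (2·√((V₂+V₁)/(V₂−V₁))).
√((V₂+V₁)/(V₂−V₁)) = √((2212+1257)/(2212−1257)) = 1.9059.
h = 154.0 / (2·1.9059) = 40.40 m.

40 m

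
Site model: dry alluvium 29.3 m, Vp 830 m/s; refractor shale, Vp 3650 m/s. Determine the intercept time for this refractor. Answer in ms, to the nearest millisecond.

69 ms

tᵢ = 2h·√(V₂²−V₁²)/(V₁V₂).
√(V₂²−V₁²) = √(3650²−830²) = 3554.4 m/s.
tᵢ = 2·29.3·3554.4/(830·3650) = 0.06875 s.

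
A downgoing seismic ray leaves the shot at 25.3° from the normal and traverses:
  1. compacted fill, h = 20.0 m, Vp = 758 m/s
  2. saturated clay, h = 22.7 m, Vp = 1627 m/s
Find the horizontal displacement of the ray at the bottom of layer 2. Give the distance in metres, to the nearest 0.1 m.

61.7 m

p = sin θ₁/V₁ = sin 25.3°/758 = 5.6380e-04 s/m is conserved through the stack.
Layer 1: θ = 25.30°; offset = 20.0·tan 25.30° = 9.454 m.
Layer 2: sin θ = p·1627 = 0.9173 → θ = 66.53°; offset = 22.7·tan 66.53° = 52.291 m.
Summing the layer offsets gives 61.745 m.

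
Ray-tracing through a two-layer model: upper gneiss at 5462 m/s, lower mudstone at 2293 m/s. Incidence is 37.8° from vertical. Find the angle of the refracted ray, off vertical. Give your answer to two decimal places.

14.91°

sin θ₁/V₁ = sin θ₂/V₂ ⇒ sin θ₂ = 2293·sin 37.8°/5462 = 2293·0.6129/5462 = 0.2573.
θ₂ = sin⁻¹(0.2573) = 14.91° (from vertical).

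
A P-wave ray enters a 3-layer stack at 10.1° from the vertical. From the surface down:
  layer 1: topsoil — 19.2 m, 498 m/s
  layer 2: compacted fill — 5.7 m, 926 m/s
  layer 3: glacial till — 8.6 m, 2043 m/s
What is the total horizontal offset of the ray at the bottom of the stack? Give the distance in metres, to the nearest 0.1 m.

14.3 m

Apply Snell's law at each interface; in layer i the horizontal offset is hᵢ·tan θᵢ.
Layer 1: θ = 10.10°; offset = 19.2·tan 10.10° = 3.420 m.
Layer 2: sin θ = 926·sin 10.1°/498 = 0.3261, θ = 19.03°; offset = 5.7·tan 19.03° = 1.966 m.
Layer 3: sin θ = 2043·sin 10.1°/498 = 0.7194, θ = 46.01°; offset = 8.6·tan 46.01° = 8.908 m.
Total horizontal offset = 14.294 m.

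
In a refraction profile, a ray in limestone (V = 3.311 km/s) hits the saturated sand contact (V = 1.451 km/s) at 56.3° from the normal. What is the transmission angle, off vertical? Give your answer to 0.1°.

21.4°

Snell's law: sin θ₂ = (V₂/V₁)·sin θ₁ = (1.451/3.311)·sin 56.3° = 0.3646.
θ₂ = sin⁻¹(0.3646) = 21.38° (from vertical).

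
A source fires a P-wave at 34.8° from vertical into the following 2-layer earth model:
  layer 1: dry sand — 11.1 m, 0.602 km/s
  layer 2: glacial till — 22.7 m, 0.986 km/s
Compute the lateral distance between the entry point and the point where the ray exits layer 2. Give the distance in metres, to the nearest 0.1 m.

67.4 m

Ray parameter p = sin 34.8° / 0.602 km/s = 9.4803e-01 s/km.
Layer 1: θ = 34.80°; offset = 11.1·tan 34.80° = 7.715 m.
Layer 2: sin θ = p·0.986 = 0.9348 → θ = 69.19°; offset = 22.7·tan 69.19° = 59.723 m.
Summing the layer offsets gives 67.438 m.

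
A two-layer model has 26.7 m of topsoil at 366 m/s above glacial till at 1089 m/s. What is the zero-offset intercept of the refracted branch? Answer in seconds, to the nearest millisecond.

tᵢ = 2h·√(V₂²−V₁²)/(V₁V₂).
√(V₂²−V₁²) = √(1089²−366²) = 1025.7 m/s.
tᵢ = 2·26.7·1025.7/(366·1089) = 0.13741 s.

0.137 s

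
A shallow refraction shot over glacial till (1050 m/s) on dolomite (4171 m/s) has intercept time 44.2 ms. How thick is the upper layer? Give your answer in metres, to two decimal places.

23.98 m

θ_c = arcsin(1050/4171) = 14.58°; cos θ_c = 0.9678.
tᵢ = 2h cos θ_c/V₁ ⇒ h = tᵢ·V₁/(2 cos θ_c) = 0.0442·1050/(2·0.9678) = 23.98 m.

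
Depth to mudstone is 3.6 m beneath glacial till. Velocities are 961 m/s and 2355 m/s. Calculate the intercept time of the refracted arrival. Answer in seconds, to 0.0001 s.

0.0068 s

θ_c = arcsin(V₁/V₂) = arcsin(961/2355) = 24.08°; cos θ_c = 0.9130.
tᵢ = 2h·cos θ_c / V₁ = 2·3.6·0.9130 / 961 = 0.00684 s.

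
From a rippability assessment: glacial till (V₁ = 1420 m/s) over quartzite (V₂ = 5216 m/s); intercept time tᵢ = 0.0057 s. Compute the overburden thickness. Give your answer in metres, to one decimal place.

4.2 m

θ_c = arcsin(1420/5216) = 15.80°; cos θ_c = 0.9622.
tᵢ = 2h cos θ_c/V₁ ⇒ h = tᵢ·V₁/(2 cos θ_c) = 0.0057·1420/(2·0.9622) = 4.21 m.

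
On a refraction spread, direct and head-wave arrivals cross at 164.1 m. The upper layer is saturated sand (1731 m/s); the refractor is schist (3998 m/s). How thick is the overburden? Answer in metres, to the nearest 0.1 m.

51.6 m

x_cross = 2h·√((V₂+V₁)/(V₂−V₁)) → h = x_cross / (2·√((V₂+V₁)/(V₂−V₁))).
√((V₂+V₁)/(V₂−V₁)) = √((3998+1731)/(3998−1731)) = 1.5897.
h = 164.1 / (2·1.5897) = 51.61 m.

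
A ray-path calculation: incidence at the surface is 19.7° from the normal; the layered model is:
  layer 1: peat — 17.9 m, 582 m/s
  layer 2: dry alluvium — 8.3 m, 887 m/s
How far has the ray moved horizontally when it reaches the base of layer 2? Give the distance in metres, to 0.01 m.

11.38 m

p = sin θ₁/V₁ = sin 19.7°/582 = 5.7920e-04 s/m is conserved through the stack.
Layer 1: θ = 19.70°; offset = 17.9·tan 19.70° = 6.4091 m.
Layer 2: sin θ = p·887 = 0.5138 → θ = 30.91°; offset = 8.3·tan 30.91° = 4.9702 m.
Summing the layer offsets gives 11.3793 m.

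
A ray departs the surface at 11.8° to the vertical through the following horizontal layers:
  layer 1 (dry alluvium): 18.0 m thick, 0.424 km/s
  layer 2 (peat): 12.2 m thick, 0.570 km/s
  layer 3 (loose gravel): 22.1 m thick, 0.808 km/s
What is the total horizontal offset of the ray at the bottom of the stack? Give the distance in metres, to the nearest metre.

Ray parameter p = sin 11.8° / 0.424 km/s = 4.8230e-01 s/km.
Layer 1: θ = 11.80°; offset = 18.0·tan 11.80° = 3.760 m.
Layer 2: sin θ = p·0.570 = 0.2749 → θ = 15.96°; offset = 12.2·tan 15.96° = 3.488 m.
Layer 3: sin θ = p·0.808 = 0.3897 → θ = 22.94°; offset = 22.1·tan 22.94° = 9.352 m.
Total horizontal offset = 16.600 m.

17 m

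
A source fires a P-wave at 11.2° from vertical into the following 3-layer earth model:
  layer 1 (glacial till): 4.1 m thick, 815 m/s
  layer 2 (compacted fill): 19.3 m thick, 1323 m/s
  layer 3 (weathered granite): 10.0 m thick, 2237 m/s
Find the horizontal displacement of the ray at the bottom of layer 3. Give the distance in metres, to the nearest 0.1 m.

13.5 m

Ray parameter p = sin 11.2° / 815 m/s = 2.3832e-04 s/m.
Layer 1: θ = 11.20°; offset = 4.1·tan 11.20° = 0.812 m.
Layer 2: sin θ = p·1323 = 0.3153 → θ = 18.38°; offset = 19.3·tan 18.38° = 6.412 m.
Layer 3: sin θ = p·2237 = 0.5331 → θ = 32.22°; offset = 10.0·tan 32.22° = 6.302 m.
Σ offsets = 13.526 m.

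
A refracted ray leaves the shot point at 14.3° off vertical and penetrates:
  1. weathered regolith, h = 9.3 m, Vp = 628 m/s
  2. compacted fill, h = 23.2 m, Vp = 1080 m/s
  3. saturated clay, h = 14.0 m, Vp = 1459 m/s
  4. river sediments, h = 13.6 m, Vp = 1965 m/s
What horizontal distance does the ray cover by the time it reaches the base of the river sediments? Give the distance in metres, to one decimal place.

39.6 m

p = sin θ₁/V₁ = sin 14.3°/628 = 3.9331e-04 s/m is conserved through the stack.
Layer 1: θ = 14.30°; offset = 9.3·tan 14.30° = 2.371 m.
Layer 2: sin θ = p·1080 = 0.4248 → θ = 25.14°; offset = 23.2·tan 25.14° = 10.886 m.
Layer 3: sin θ = p·1459 = 0.5738 → θ = 35.02°; offset = 14.0·tan 35.02° = 9.810 m.
Layer 4: sin θ = p·1965 = 0.7729 → θ = 50.61°; offset = 13.6·tan 50.61° = 16.563 m.
Σ offsets = 39.629 m.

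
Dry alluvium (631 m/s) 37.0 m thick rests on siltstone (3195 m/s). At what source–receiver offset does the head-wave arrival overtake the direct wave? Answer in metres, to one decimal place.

θ_c = arcsin(631/3195) = 11.39°, so cos θ_c = 0.9803 and tᵢ = 2h cos θ_c/V₁ = 0.1150 s.
At crossover x/V₁ = x/V₂ + tᵢ ⇒ x = tᵢ/(1/V₁ − 1/V₂) = 0.11496/(1.5848e-03 − 3.1299e-04) = 90.40 m.

90.4 m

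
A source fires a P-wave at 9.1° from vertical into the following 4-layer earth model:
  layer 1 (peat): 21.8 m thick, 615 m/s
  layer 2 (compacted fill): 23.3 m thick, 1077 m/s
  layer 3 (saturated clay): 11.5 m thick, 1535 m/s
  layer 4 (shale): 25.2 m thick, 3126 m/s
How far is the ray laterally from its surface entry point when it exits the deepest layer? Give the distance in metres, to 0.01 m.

Ray parameter p = sin 9.1° / 615 m/s = 2.5717e-04 s/m.
Layer 1: θ = 9.10°; offset = 21.8·tan 9.10° = 3.4918 m.
Layer 2: sin θ = p·1077 = 0.2770 → θ = 16.08°; offset = 23.3·tan 16.08° = 6.7161 m.
Layer 3: sin θ = p·1535 = 0.3948 → θ = 23.25°; offset = 11.5·tan 23.25° = 4.9409 m.
Layer 4: sin θ = p·3126 = 0.8039 → θ = 53.50°; offset = 25.2·tan 53.50° = 34.0617 m.
Summing the layer offsets gives 49.2106 m.

49.21 m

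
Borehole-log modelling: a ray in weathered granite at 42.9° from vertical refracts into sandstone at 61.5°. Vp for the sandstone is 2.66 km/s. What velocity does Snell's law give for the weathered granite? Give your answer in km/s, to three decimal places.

2.060 km/s

Snell's law: sin 42.9°/V₁ = sin 61.5°/V₂.
V₁ = V₂·sin 42.9°/sin 61.5° = 2.66 × 0.7746 = 2.060 km/s.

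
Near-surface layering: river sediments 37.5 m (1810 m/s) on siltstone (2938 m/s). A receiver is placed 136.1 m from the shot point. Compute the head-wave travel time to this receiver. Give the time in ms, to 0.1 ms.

θ_c = arcsin(V₁/V₂) = arcsin(1810/2938) = 38.03°, cos θ_c = 0.7877.
Intercept time tᵢ = 2h cos θ_c / V₁ = 2·37.5·0.7877/1810 = 0.03264 s.
t = x/V₂ + tᵢ = 136.1/2938 + 0.03264 = 0.07896 s.

79.0 ms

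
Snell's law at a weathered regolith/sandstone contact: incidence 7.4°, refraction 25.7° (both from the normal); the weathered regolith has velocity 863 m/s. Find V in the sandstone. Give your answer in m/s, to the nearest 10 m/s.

Snell's law: sin 7.4°/V₁ = sin 25.7°/V₂.
V₂ = V₁·sin 25.7°/sin 7.4° = 863 × 3.3670 = 2905.75 m/s.

2910 m/s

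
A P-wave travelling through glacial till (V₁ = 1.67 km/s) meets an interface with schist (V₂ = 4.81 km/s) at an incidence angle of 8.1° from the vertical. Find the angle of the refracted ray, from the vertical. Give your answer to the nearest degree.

sin θ₁/V₁ = sin θ₂/V₂ ⇒ sin θ₂ = 4.81·sin 8.1°/1.67 = 4.81·0.1409/1.67 = 0.4058.
θ₂ = sin⁻¹(0.4058) = 23.94° (from vertical).

24°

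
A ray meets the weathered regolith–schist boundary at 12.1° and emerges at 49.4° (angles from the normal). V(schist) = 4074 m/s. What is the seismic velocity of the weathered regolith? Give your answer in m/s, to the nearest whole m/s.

sin 12.1° = 0.2096; sin 49.4° = 0.7593.
V₁ = V₂·(sin θ₁/sin θ₂) = 4074·(0.2096/0.7593) = 1124.74 m/s.

1125 m/s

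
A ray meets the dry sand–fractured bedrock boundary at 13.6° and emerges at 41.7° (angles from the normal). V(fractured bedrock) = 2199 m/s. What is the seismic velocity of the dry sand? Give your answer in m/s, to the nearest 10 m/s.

780 m/s

sin 13.6° = 0.2351; sin 41.7° = 0.6652.
V₁ = V₂·(sin θ₁/sin θ₂) = 2199·(0.2351/0.6652) = 777.29 m/s.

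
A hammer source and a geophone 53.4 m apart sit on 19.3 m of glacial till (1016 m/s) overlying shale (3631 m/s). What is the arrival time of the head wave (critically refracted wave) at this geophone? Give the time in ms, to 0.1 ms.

θ_c = arcsin(V₁/V₂) = arcsin(1016/3631) = 16.25°, cos θ_c = 0.9601.
Intercept time tᵢ = 2h cos θ_c / V₁ = 2·19.3·0.9601/1016 = 0.03647 s.
t = x/V₂ + tᵢ = 53.4/3631 + 0.03647 = 0.05118 s.

51.2 ms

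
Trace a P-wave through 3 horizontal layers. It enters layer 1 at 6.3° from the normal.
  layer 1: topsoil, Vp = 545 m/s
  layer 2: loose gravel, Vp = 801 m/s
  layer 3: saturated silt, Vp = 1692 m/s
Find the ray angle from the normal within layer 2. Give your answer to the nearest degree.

9°

Ray parameter p = sin 6.3° / 545 = 2.0135e-04 s/m.
sin θ_2 = p·V_2 = 2.0135e-04 × 801 = 0.1613.
θ_2 = arcsin 0.1613 = 9.28°.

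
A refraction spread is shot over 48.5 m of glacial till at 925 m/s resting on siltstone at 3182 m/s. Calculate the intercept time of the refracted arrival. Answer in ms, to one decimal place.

θ_c = arcsin(V₁/V₂) = arcsin(925/3182) = 16.90°; cos θ_c = 0.9568.
tᵢ = 2h·cos θ_c / V₁ = 2·48.5·0.9568 / 925 = 0.10034 s.

100.3 ms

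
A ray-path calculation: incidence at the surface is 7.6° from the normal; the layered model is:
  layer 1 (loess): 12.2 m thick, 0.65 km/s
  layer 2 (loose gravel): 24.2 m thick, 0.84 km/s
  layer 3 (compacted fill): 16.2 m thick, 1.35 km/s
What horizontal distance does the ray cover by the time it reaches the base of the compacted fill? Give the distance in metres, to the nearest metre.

Ray parameter p = sin 7.6° / 0.65 km/s = 2.0347e-01 s/km.
Layer 1: θ = 7.60°; offset = 12.2·tan 7.60° = 1.628 m.
Layer 2: sin θ = p·0.84 = 0.1709 → θ = 9.84°; offset = 24.2·tan 9.84° = 4.198 m.
Layer 3: sin θ = p·1.35 = 0.2747 → θ = 15.94°; offset = 16.2·tan 15.94° = 4.628 m.
Σ offsets = 10.454 m.

10 m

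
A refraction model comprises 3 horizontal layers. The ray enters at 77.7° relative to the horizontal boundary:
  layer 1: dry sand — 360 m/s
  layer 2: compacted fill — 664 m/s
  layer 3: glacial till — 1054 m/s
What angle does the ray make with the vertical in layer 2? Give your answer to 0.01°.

From the normal: θ₁ = 90° − 77.7° = 12.3°.
Ray parameter p = sin 12.3° / 360 = 5.9175e-04 s/m.
sin θ_2 = p·V_2 = 5.9175e-04 × 664 = 0.3929.
θ_2 = arcsin 0.3929 = 23.14°.

23.14°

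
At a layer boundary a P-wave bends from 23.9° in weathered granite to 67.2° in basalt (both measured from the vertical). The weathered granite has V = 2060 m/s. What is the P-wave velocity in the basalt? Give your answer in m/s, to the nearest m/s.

4687 m/s

sin 23.9° = 0.4051; sin 67.2° = 0.9219.
V₂ = V₁·(sin θ₂/sin θ₁) = 2060·(0.9219/0.4051) = 4687.34 m/s.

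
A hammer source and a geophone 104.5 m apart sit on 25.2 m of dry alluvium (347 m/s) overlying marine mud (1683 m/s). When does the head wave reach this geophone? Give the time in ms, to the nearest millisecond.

t = x/V₂ + 2h·√(V₂²−V₁²)/(V₁V₂).
√(V₂²−V₁²) = √(1683²−347²) = 1646.8 m/s; delay term = 2·25.2·1646.8/(347·1683) = 0.14212 s.
t = 104.5/1683 + 0.14212 = 0.20422 s.

204 ms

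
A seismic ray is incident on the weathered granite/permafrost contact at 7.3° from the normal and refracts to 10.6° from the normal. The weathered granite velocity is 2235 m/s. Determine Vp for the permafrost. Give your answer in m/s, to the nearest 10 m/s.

Snell's law: sin 7.3°/V₁ = sin 10.6°/V₂.
V₂ = V₁·sin 10.6°/sin 7.3° = 2235 × 1.4477 = 3235.61 m/s.

3240 m/s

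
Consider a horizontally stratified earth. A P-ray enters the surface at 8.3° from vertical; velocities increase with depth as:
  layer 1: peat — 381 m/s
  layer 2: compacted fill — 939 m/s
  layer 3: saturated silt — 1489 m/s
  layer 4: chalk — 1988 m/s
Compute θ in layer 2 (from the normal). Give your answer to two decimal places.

Snell's law across each interface conserves sin θ / V, so sin θ_2 = V_2·sin θ₁/V₁.
sin θ_2 = 939 × sin 8.3° / 381 = 0.3558.
θ_2 = arcsin 0.3558 = 20.84°.

20.84°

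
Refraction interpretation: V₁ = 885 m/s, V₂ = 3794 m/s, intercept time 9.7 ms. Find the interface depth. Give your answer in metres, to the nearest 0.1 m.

θ_c = arcsin(885/3794) = 13.49°; cos θ_c = 0.9724.
tᵢ = 2h cos θ_c/V₁ ⇒ h = tᵢ·V₁/(2 cos θ_c) = 0.0097·885/(2·0.9724) = 4.41 m.

4.4 m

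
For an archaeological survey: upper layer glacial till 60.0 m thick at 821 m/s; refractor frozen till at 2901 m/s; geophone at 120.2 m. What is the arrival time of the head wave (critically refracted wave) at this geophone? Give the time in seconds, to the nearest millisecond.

0.182 s

θ_c = arcsin(V₁/V₂) = arcsin(821/2901) = 16.44°, cos θ_c = 0.9591.
Intercept time tᵢ = 2h cos θ_c / V₁ = 2·60.0·0.9591/821 = 0.14019 s.
t = x/V₂ + tᵢ = 120.2/2901 + 0.14019 = 0.18162 s.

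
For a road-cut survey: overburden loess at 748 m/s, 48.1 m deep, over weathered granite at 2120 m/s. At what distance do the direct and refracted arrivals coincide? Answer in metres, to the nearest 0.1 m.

139.1 m

x_cross = 2h·√((V₂+V₁)/(V₂−V₁)).
(V₂+V₁)/(V₂−V₁) = (2120+748)/(2120−748) = 2.0904; √ = 1.4458.
x_cross = 2·48.1·1.4458 = 139.09 m.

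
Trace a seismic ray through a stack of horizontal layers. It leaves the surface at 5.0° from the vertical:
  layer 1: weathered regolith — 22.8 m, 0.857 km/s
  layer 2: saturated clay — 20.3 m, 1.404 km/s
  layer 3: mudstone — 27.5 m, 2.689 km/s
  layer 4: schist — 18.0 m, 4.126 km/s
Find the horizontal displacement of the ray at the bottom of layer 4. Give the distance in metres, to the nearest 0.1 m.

21.1 m

Apply Snell's law at each interface; in layer i the horizontal offset is hᵢ·tan θᵢ.
Layer 1: θ = 5.00°; offset = 22.8·tan 5.00° = 1.995 m.
Layer 2: sin θ = 1.404·sin 5.0°/0.857 = 0.1428, θ = 8.21°; offset = 20.3·tan 8.21° = 2.929 m.
Layer 3: sin θ = 2.689·sin 5.0°/0.857 = 0.2735, θ = 15.87°; offset = 27.5·tan 15.87° = 7.818 m.
Layer 4: sin θ = 4.126·sin 5.0°/0.857 = 0.4196, θ = 24.81°; offset = 18.0·tan 24.81° = 8.321 m.
Σ offsets = 21.063 m.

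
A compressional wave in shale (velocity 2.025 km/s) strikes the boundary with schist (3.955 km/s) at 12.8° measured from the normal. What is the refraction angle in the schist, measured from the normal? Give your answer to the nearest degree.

sin θ₁/V₁ = sin θ₂/V₂ ⇒ sin θ₂ = 3.955·sin 12.8°/2.025 = 3.955·0.2215/2.025 = 0.4327.
θ₂ = sin⁻¹(0.4327) = 25.64° (from vertical).

26°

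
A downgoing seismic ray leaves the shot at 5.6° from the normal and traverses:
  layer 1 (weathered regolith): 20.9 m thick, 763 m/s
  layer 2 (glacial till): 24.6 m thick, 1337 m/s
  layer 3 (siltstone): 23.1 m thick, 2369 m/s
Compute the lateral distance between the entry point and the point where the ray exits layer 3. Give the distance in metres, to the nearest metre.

14 m

p = sin θ₁/V₁ = sin 5.6°/763 = 1.2789e-04 s/m is conserved through the stack.
Layer 1: θ = 5.60°; offset = 20.9·tan 5.60° = 2.049 m.
Layer 2: sin θ = p·1337 = 0.1710 → θ = 9.85°; offset = 24.6·tan 9.85° = 4.269 m.
Layer 3: sin θ = p·2369 = 0.3030 → θ = 17.64°; offset = 23.1·tan 17.64° = 7.344 m.
Σ offsets = 13.663 m.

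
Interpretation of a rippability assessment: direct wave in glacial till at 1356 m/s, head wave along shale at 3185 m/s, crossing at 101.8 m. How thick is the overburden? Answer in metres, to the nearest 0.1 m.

h = (x_cross/2)·√((V₂−V₁)/(V₂+V₁)).
(V₂−V₁)/(V₂+V₁) = (3185−1356)/(3185+1356) = 0.4028; √ = 0.6346.
h = (101.8/2)·0.6346 = 32.30 m.

32.3 m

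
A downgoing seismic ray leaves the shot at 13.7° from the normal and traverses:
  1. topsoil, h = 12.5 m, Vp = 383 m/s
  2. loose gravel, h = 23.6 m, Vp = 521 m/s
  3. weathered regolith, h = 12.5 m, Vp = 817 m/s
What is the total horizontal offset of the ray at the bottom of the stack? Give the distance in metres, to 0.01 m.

Ray parameter p = sin 13.7° / 383 m/s = 6.1838e-04 s/m.
Layer 1: θ = 13.70°; offset = 12.5·tan 13.70° = 3.0472 m.
Layer 2: sin θ = p·521 = 0.3222 → θ = 18.79°; offset = 23.6·tan 18.79° = 8.0315 m.
Layer 3: sin θ = p·817 = 0.5052 → θ = 30.35°; offset = 12.5·tan 30.35° = 7.3177 m.
Σ offsets = 18.3965 m.

18.40 m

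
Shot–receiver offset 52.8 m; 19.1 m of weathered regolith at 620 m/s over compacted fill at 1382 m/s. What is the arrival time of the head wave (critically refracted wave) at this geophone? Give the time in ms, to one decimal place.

t = x/V₂ + 2h·√(V₂²−V₁²)/(V₁V₂).
√(V₂²−V₁²) = √(1382²−620²) = 1235.1 m/s; delay term = 2·19.1·1235.1/(620·1382) = 0.05506 s.
t = 52.8/1382 + 0.05506 = 0.09327 s.

93.3 ms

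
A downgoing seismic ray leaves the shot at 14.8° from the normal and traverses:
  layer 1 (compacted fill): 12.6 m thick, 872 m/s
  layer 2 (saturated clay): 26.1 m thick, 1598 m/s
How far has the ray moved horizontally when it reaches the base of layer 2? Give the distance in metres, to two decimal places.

17.16 m

p = sin θ₁/V₁ = sin 14.8°/872 = 2.9294e-04 s/m is conserved through the stack.
Layer 1: θ = 14.80°; offset = 12.6·tan 14.80° = 3.3291 m.
Layer 2: sin θ = p·1598 = 0.4681 → θ = 27.91°; offset = 26.1·tan 27.91° = 13.8265 m.
Summing the layer offsets gives 17.1556 m.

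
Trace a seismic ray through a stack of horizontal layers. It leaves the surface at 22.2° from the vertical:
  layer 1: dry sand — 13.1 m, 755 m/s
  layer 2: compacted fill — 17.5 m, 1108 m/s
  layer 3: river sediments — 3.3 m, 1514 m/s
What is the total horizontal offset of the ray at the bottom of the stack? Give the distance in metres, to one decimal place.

p = sin θ₁/V₁ = sin 22.2°/755 = 5.0045e-04 s/m is conserved through the stack.
Layer 1: θ = 22.20°; offset = 13.1·tan 22.20° = 5.346 m.
Layer 2: sin θ = p·1108 = 0.5545 → θ = 33.68°; offset = 17.5·tan 33.68° = 11.661 m.
Layer 3: sin θ = p·1514 = 0.7577 → θ = 49.26°; offset = 3.3·tan 49.26° = 3.831 m.
Σ offsets = 20.838 m.

20.8 m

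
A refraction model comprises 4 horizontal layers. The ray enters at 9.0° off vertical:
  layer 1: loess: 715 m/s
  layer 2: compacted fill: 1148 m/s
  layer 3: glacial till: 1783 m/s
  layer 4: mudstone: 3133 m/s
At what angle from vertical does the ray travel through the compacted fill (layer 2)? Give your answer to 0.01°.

14.55°

Ray parameter p = sin 9.0° / 715 = 2.1879e-04 s/m.
sin θ_2 = p·V_2 = 2.1879e-04 × 1148 = 0.2512.
θ_2 = arcsin 0.2512 = 14.55°.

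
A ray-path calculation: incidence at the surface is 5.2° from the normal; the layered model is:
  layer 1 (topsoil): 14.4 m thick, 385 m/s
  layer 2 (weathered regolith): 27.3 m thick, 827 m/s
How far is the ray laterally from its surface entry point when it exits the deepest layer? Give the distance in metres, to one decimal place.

6.7 m

p = sin θ₁/V₁ = sin 5.2°/385 = 2.3541e-04 s/m is conserved through the stack.
Layer 1: θ = 5.20°; offset = 14.4·tan 5.20° = 1.311 m.
Layer 2: sin θ = p·827 = 0.1947 → θ = 11.23°; offset = 27.3·tan 11.23° = 5.419 m.
Total horizontal offset = 6.729 m.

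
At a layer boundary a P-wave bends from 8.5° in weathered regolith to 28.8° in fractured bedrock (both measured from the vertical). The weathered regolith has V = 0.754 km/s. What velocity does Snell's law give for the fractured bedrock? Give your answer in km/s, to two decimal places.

Snell's law: sin 8.5°/V₁ = sin 28.8°/V₂.
V₂ = V₁·sin 28.8°/sin 8.5° = 0.754 × 3.2593 = 2.46 km/s.

2.46 km/s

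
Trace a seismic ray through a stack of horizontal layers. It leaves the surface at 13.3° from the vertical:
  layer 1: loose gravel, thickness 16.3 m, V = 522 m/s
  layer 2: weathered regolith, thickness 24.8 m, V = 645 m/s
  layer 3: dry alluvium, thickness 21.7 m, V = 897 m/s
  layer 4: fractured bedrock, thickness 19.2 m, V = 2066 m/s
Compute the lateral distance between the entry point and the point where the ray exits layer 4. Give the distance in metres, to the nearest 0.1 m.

62.8 m

p = sin θ₁/V₁ = sin 13.3°/522 = 4.4071e-04 s/m is conserved through the stack.
Layer 1: θ = 13.30°; offset = 16.3·tan 13.30° = 3.853 m.
Layer 2: sin θ = p·645 = 0.2843 → θ = 16.51°; offset = 24.8·tan 16.51° = 7.353 m.
Layer 3: sin θ = p·897 = 0.3953 → θ = 23.29°; offset = 21.7·tan 23.29° = 9.339 m.
Layer 4: sin θ = p·2066 = 0.9105 → θ = 65.58°; offset = 19.2·tan 65.58° = 42.277 m.
Total horizontal offset = 62.822 m.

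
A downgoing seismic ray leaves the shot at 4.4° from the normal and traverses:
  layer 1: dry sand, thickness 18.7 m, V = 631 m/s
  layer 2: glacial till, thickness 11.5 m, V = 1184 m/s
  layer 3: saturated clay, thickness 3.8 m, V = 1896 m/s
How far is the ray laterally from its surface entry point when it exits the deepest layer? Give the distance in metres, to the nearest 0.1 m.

4.0 m

p = sin θ₁/V₁ = sin 4.4°/631 = 1.2158e-04 s/m is conserved through the stack.
Layer 1: θ = 4.40°; offset = 18.7·tan 4.40° = 1.439 m.
Layer 2: sin θ = p·1184 = 0.1440 → θ = 8.28°; offset = 11.5·tan 8.28° = 1.673 m.
Layer 3: sin θ = p·1896 = 0.2305 → θ = 13.33°; offset = 3.8·tan 13.33° = 0.900 m.
Total horizontal offset = 4.012 m.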